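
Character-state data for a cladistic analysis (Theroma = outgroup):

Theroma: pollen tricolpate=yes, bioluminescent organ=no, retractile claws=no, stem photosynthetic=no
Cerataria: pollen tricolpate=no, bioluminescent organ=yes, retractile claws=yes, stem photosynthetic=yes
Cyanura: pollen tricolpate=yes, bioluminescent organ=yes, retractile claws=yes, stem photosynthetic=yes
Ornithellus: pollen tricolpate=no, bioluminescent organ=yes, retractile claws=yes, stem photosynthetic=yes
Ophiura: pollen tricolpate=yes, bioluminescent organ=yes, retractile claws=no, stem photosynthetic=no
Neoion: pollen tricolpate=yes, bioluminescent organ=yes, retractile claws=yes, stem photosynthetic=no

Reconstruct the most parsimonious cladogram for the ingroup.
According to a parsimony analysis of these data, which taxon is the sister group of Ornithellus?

Cerataria

Character polarity is set by the outgroup: the derived state is whichever differs from the outgroup's state, so for pollen tricolpate the derived state is 'no', and for the remaining characters it is 'yes'.
Only Cerataria and Ornithellus show the derived state 'no' for pollen tricolpate, supporting them as a clade.
All ingroup taxa share the derived state 'yes' for bioluminescent organ; it defines the ingroup but does not resolve relationships within it.
Only Cerataria, Cyanura, Neoion, and Ornithellus show the derived state 'yes' for retractile claws, supporting them as a clade.
stem photosynthetic: derived state 'yes' in Cerataria, Cyanura, and Ornithellus only — synapomorphy for {Cerataria, Cyanura, Ornithellus}.
Most parsimonious ingroup topology: ((((Cerataria,Ornithellus),Cyanura),Neoion),Ophiura).
Ornithellus and Cerataria form a cherry on this tree, so they are sister taxa.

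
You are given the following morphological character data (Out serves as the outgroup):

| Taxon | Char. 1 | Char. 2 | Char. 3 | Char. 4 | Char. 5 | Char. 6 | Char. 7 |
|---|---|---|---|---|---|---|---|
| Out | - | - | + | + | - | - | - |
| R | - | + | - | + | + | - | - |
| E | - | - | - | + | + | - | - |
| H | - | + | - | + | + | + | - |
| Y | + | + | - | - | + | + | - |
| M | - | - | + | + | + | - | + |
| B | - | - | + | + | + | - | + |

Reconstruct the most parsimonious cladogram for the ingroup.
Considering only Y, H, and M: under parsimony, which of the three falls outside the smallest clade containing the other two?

Character polarity is set by the outgroup: the derived state is whichever differs from the outgroup's state, so for Char. 3, Char. 4 the derived state is '-', and for the remaining characters it is '+'.
Char. 1: derived state '+' in Y only — an autapomorphy, so it tells us nothing about relationships among taxa.
Char. 2 (derived state '+') is shared by H, R, and Y — a synapomorphy uniting that clade.
Char. 3: derived state '-' in E, H, R, and Y only — synapomorphy for {E, H, R, Y}.
Char. 4: derived state '-' in Y only — an autapomorphy, so it tells us nothing about relationships among taxa.
All ingroup taxa share the derived state '+' for Char. 5; it defines the ingroup but does not resolve relationships within it.
Only H and Y show the derived state '+' for Char. 6, supporting them as a clade.
Only B and M show the derived state '+' for Char. 7, supporting them as a clade.
Most parsimonious ingroup topology: (((R,(H,Y)),E),(M,B)).
Y and H share a more recent common ancestor with each other than either does with M, so M is the least closely related of the three.

M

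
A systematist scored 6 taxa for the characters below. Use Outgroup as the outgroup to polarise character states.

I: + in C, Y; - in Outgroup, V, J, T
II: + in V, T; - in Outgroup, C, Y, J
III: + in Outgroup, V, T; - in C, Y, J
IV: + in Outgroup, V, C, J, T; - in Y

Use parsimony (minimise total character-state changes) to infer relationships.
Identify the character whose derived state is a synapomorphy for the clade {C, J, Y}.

Character polarity is set by the outgroup: the derived state is whichever differs from the outgroup's state, so for III, IV the derived state is '-', and for the remaining characters it is '+'.
I (derived state '+') is shared by C and Y — a synapomorphy uniting that clade.
II (derived state '+') is shared by T and V — a synapomorphy uniting that clade.
III: derived state '-' in C, J, and Y only — synapomorphy for {C, J, Y}.
IV: derived state '-' in Y only — an autapomorphy, so it tells us nothing about relationships among taxa.
Most parsimonious ingroup topology: (((Y,C),J),(T,V)).
The clade {C, J, Y} is supported by III: its derived state '-' occurs in exactly those taxa and in no other taxon (including the outgroup).

III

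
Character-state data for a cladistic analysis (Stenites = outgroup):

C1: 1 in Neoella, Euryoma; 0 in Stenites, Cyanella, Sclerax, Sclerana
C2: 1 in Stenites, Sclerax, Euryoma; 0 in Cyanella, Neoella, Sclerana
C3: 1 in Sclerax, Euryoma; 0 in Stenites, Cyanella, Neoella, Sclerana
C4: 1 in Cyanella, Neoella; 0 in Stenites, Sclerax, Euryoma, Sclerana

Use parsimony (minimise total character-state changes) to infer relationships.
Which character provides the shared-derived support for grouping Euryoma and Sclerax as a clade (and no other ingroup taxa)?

Character polarity is set by the outgroup: the derived state is whichever differs from the outgroup's state, so for C2 the derived state is '0', and for the remaining characters it is '1'.
C1 (state '1') occurs in Euryoma and Neoella but conflicts with the nesting implied by the other characters — most parsimoniously interpreted as homoplasy.
C2 (derived state '0') is shared by Cyanella, Neoella, and Sclerana — a synapomorphy uniting that clade.
C3: derived state '1' in Euryoma and Sclerax only — synapomorphy for {Euryoma, Sclerax}.
C4 (derived state '1') is shared by Cyanella and Neoella — a synapomorphy uniting that clade.
Most parsimonious ingroup topology: (((Cyanella,Neoella),Sclerana),(Sclerax,Euryoma)).
The clade {Euryoma, Sclerax} is supported by C3: its derived state '1' occurs in exactly those taxa and in no other taxon (including the outgroup).

C3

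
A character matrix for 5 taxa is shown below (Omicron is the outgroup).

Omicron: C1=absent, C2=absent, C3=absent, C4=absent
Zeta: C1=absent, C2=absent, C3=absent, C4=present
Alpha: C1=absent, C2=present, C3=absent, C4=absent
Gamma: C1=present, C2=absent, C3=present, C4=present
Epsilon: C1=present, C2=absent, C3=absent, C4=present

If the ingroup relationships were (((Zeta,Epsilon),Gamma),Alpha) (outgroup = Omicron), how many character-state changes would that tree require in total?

5

Map each character onto (((Zeta,Epsilon),Gamma),Alpha) (rooted by Omicron) and count the minimum state changes it requires (Fitch parsimony):
C1: 2; C2: 1; C3: 1; C4: 1.
Total tree length = 5.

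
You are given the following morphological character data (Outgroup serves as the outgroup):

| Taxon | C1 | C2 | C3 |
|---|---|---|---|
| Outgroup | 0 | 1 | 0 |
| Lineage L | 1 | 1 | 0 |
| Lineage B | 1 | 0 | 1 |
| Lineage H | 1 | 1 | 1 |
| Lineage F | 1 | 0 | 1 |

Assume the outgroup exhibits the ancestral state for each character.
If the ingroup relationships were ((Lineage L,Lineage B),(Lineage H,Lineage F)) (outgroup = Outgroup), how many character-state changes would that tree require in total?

Map each character onto ((Lineage L,Lineage B),(Lineage H,Lineage F)) (rooted by Outgroup) and count the minimum state changes it requires (Fitch parsimony):
C1: 1; C2: 2; C3: 2.
Total tree length = 5.

5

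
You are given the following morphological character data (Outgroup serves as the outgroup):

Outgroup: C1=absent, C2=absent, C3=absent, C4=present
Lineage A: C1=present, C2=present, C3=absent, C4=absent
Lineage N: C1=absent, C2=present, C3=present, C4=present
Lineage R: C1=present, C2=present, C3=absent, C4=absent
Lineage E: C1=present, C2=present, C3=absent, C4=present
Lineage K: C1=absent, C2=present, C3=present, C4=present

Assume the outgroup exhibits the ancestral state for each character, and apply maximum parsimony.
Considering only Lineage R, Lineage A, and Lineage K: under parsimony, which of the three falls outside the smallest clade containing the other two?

Lineage K

Character polarity is set by the outgroup: the derived state is whichever differs from the outgroup's state, so for C4 the derived state is 'absent', and for the remaining characters it is 'present'.
Only Lineage A, Lineage E, and Lineage R show the derived state 'present' for C1, supporting them as a clade.
C2 (derived state 'present') is shared by all ingroup taxa — unites the whole ingroup.
Only Lineage K and Lineage N show the derived state 'present' for C3, supporting them as a clade.
C4: derived state 'absent' in Lineage A and Lineage R only — synapomorphy for {Lineage A, Lineage R}.
Most parsimonious ingroup topology: (((Lineage R,Lineage A),Lineage E),(Lineage K,Lineage N)).
Lineage A and Lineage R share a more recent common ancestor with each other than either does with Lineage K, so Lineage K is the least closely related of the three.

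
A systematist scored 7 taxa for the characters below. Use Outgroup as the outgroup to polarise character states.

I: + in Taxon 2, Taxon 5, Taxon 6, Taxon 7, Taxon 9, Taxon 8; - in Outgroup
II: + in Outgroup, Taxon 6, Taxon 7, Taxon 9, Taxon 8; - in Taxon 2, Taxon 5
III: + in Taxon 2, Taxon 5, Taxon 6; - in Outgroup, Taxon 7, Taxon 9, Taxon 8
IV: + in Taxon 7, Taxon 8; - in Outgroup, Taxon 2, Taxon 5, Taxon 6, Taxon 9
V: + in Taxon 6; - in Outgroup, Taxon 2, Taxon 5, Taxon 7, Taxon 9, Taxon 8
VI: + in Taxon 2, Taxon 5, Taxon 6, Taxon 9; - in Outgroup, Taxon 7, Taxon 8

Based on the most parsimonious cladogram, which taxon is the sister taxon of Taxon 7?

Character polarity is set by the outgroup: the derived state is whichever differs from the outgroup's state, so for II the derived state is '-', and for the remaining characters it is '+'.
All ingroup taxa share the derived state '+' for I; it defines the ingroup but does not resolve relationships within it.
II: derived state '-' in Taxon 2 and Taxon 5 only — synapomorphy for {Taxon 2, Taxon 5}.
Only Taxon 2, Taxon 5, and Taxon 6 show the derived state '+' for III, supporting them as a clade.
IV (derived state '+') is shared by Taxon 7 and Taxon 8 — a synapomorphy uniting that clade.
V: derived state '+' in Taxon 6 only — an autapomorphy, so it tells us nothing about relationships among taxa.
VI (derived state '+') is shared by Taxon 2, Taxon 5, Taxon 6, and Taxon 9 — a synapomorphy uniting that clade.
Most parsimonious ingroup topology: ((((Taxon 2,Taxon 5),Taxon 6),Taxon 9),(Taxon 7,Taxon 8)).
Taxon 7 and Taxon 8 form a cherry on this tree, so they are sister taxa.

Taxon 8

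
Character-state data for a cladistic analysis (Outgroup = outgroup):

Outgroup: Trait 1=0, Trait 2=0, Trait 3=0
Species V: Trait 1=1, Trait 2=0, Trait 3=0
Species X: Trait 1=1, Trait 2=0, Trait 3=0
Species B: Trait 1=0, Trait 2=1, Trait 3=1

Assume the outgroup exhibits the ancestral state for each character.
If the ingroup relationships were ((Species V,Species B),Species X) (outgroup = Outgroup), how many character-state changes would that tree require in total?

Map each character onto ((Species V,Species B),Species X) (rooted by Outgroup) and count the minimum state changes it requires (Fitch parsimony):
Trait 1: 2; Trait 2: 1; Trait 3: 1.
Total tree length = 4.

4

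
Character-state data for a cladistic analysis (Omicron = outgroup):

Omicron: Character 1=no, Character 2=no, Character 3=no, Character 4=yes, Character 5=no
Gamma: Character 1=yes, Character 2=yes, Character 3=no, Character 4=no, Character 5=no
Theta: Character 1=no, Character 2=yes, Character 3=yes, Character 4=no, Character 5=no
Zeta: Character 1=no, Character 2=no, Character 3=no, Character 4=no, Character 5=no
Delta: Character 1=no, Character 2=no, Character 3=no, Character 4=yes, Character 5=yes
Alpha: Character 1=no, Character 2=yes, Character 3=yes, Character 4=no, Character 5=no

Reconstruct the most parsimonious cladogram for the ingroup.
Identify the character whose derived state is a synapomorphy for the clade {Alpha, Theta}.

Character polarity is set by the outgroup: the derived state is whichever differs from the outgroup's state, so for Character 4 the derived state is 'no', and for the remaining characters it is 'yes'.
Character 1: derived state 'yes' in Gamma only — an autapomorphy, so it tells us nothing about relationships among taxa.
Character 2: derived state 'yes' in Alpha, Gamma, and Theta only — synapomorphy for {Alpha, Gamma, Theta}.
Character 3 (derived state 'yes') is shared by Alpha and Theta — a synapomorphy uniting that clade.
Character 4 (derived state 'no') is shared by Alpha, Gamma, Theta, and Zeta — a synapomorphy uniting that clade.
Character 5 (derived state 'yes') is unique to Delta (autapomorphy; uninformative for grouping).
Most parsimonious ingroup topology: (((Gamma,(Theta,Alpha)),Zeta),Delta).
The clade {Alpha, Theta} is supported by Character 3: its derived state 'yes' occurs in exactly those taxa and in no other taxon (including the outgroup).

Character 3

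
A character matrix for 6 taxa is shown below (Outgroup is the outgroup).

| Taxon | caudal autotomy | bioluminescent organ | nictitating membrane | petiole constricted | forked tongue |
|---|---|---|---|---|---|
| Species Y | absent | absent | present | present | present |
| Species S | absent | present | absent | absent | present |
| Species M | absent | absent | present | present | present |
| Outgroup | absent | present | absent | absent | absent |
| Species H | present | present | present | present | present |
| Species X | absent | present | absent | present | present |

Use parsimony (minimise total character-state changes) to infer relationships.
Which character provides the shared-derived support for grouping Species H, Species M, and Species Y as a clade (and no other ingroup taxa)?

nictitating membrane

Character polarity is set by the outgroup: the derived state is whichever differs from the outgroup's state, so for bioluminescent organ the derived state is 'absent', and for the remaining characters it is 'present'.
caudal autotomy: derived state 'present' in Species H only — an autapomorphy, so it tells us nothing about relationships among taxa.
Only Species M and Species Y show the derived state 'absent' for bioluminescent organ, supporting them as a clade.
nictitating membrane: derived state 'present' in Species H, Species M, and Species Y only — synapomorphy for {Species H, Species M, Species Y}.
petiole constricted (derived state 'present') is shared by Species H, Species M, Species X, and Species Y — a synapomorphy uniting that clade.
forked tongue (derived state 'present') is shared by all ingroup taxa — unites the whole ingroup.
Most parsimonious ingroup topology: (((Species H,(Species M,Species Y)),Species X),Species S).
The clade {Species H, Species M, Species Y} is supported by nictitating membrane: its derived state 'present' occurs in exactly those taxa and in no other taxon (including the outgroup).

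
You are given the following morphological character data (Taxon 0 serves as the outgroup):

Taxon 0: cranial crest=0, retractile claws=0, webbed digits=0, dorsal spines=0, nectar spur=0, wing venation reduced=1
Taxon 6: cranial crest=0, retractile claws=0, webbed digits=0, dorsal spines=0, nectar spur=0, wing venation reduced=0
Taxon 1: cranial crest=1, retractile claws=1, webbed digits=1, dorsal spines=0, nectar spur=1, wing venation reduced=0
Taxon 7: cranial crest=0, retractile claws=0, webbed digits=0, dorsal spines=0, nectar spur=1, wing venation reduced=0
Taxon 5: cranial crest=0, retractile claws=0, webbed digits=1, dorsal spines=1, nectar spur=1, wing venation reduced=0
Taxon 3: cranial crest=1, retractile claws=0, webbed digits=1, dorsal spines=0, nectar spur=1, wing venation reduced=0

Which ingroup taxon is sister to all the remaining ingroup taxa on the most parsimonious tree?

Taxon 6

Character polarity is set by the outgroup: the derived state is whichever differs from the outgroup's state, so for wing venation reduced the derived state is '0', and for the remaining characters it is '1'.
cranial crest (derived state '1') is shared by Taxon 1 and Taxon 3 — a synapomorphy uniting that clade.
retractile claws: derived state '1' in Taxon 1 only — an autapomorphy, so it tells us nothing about relationships among taxa.
Only Taxon 1, Taxon 3, and Taxon 5 show the derived state '1' for webbed digits, supporting them as a clade.
dorsal spines: derived state '1' in Taxon 5 only — an autapomorphy, so it tells us nothing about relationships among taxa.
nectar spur: derived state '1' in Taxon 1, Taxon 3, Taxon 5, and Taxon 7 only — synapomorphy for {Taxon 1, Taxon 3, Taxon 5, Taxon 7}.
wing venation reduced (derived state '0') is shared by all ingroup taxa — unites the whole ingroup.
Most parsimonious ingroup topology: (Taxon 6,(((Taxon 1,Taxon 3),Taxon 5),Taxon 7)).
Taxon 6 is sister to the clade containing all other ingroup taxa, so it is the earliest-diverging (most basal) ingroup lineage.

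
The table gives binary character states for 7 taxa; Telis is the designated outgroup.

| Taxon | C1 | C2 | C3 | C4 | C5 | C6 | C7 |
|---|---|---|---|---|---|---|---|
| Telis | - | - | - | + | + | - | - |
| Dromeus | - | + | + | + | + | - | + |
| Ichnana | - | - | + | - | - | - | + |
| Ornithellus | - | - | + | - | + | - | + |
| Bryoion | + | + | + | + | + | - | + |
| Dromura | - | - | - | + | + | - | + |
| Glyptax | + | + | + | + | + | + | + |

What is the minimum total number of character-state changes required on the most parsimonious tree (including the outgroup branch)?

Character polarity is set by the outgroup: the derived state is whichever differs from the outgroup's state, so for C4, C5 the derived state is '-', and for the remaining characters it is '+'.
Only Bryoion and Glyptax show the derived state '+' for C1, supporting them as a clade.
C2: derived state '+' in Bryoion, Dromeus, and Glyptax only — synapomorphy for {Bryoion, Dromeus, Glyptax}.
C3 (derived state '+') is shared by Bryoion, Dromeus, Glyptax, Ichnana, and Ornithellus — a synapomorphy uniting that clade.
C4: derived state '-' in Ichnana and Ornithellus only — synapomorphy for {Ichnana, Ornithellus}.
C5: derived state '-' in Ichnana only — an autapomorphy, so it tells us nothing about relationships among taxa.
C6: derived state '+' in Glyptax only — an autapomorphy, so it tells us nothing about relationships among taxa.
All ingroup taxa share the derived state '+' for C7; it defines the ingroup but does not resolve relationships within it.
Most parsimonious ingroup topology: (((Dromeus,(Bryoion,Glyptax)),(Ichnana,Ornithellus)),Dromura).
Changes per character on this tree: C1: 1; C2: 1; C3: 1; C4: 1; C5: 1; C6: 1; C7: 1.
Total = 7.

7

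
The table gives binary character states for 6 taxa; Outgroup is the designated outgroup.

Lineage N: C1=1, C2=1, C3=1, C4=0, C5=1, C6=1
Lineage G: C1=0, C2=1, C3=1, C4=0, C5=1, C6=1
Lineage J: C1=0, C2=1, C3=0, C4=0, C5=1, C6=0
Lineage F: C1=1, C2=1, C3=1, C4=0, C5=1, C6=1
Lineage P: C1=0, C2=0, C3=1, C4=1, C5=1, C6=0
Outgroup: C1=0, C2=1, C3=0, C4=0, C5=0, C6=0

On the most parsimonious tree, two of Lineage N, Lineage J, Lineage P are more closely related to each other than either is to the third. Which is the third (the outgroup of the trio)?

Character polarity is set by the outgroup: the derived state is whichever differs from the outgroup's state, so for C2 the derived state is '0', and for the remaining characters it is '1'.
Only Lineage F and Lineage N show the derived state '1' for C1, supporting them as a clade.
C2: derived state '0' in Lineage P only — an autapomorphy, so it tells us nothing about relationships among taxa.
C3 (derived state '1') is shared by Lineage F, Lineage G, Lineage N, and Lineage P — a synapomorphy uniting that clade.
C4: derived state '1' in Lineage P only — an autapomorphy, so it tells us nothing about relationships among taxa.
C5 (derived state '1') is shared by all ingroup taxa — unites the whole ingroup.
Only Lineage F, Lineage G, and Lineage N show the derived state '1' for C6, supporting them as a clade.
Most parsimonious ingroup topology: ((((Lineage F,Lineage N),Lineage G),Lineage P),Lineage J).
Lineage P and Lineage N share a more recent common ancestor with each other than either does with Lineage J, so Lineage J is the least closely related of the three.

Lineage J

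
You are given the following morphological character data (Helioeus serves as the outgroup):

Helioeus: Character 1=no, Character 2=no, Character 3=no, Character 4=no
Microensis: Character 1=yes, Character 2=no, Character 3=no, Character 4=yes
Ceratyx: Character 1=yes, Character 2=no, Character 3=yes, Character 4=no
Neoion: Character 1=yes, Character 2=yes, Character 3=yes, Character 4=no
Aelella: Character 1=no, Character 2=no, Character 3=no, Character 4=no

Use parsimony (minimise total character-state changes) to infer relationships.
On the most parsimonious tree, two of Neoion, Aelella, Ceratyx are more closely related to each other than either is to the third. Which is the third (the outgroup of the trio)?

The outgroup has state 'no' for every character, so 'yes' is the derived state throughout.
Character 1 (derived state 'yes') is shared by Ceratyx, Microensis, and Neoion — a synapomorphy uniting that clade.
Character 2 (derived state 'yes') is unique to Neoion (autapomorphy; uninformative for grouping).
Only Ceratyx and Neoion show the derived state 'yes' for Character 3, supporting them as a clade.
Character 4: derived state 'yes' in Microensis only — an autapomorphy, so it tells us nothing about relationships among taxa.
Most parsimonious ingroup topology: ((Microensis,(Ceratyx,Neoion)),Aelella).
Ceratyx and Neoion share a more recent common ancestor with each other than either does with Aelella, so Aelella is the least closely related of the three.

Aelella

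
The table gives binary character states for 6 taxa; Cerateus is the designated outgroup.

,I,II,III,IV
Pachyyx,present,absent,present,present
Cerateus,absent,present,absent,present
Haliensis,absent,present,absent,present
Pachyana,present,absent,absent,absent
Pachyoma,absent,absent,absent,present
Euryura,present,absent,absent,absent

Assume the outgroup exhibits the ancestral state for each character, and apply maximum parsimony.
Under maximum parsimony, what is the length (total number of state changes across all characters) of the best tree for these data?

4

Character polarity is set by the outgroup: the derived state is whichever differs from the outgroup's state, so for II, IV the derived state is 'absent', and for the remaining characters it is 'present'.
I: derived state 'present' in Euryura, Pachyana, and Pachyyx only — synapomorphy for {Euryura, Pachyana, Pachyyx}.
II (derived state 'absent') is shared by Euryura, Pachyana, Pachyoma, and Pachyyx — a synapomorphy uniting that clade.
III: derived state 'present' in Pachyyx only — an autapomorphy, so it tells us nothing about relationships among taxa.
IV: derived state 'absent' in Euryura and Pachyana only — synapomorphy for {Euryura, Pachyana}.
Most parsimonious ingroup topology: ((Pachyoma,((Pachyana,Euryura),Pachyyx)),Haliensis).
Changes per character on this tree: I: 1; II: 1; III: 1; IV: 1.
Total = 4.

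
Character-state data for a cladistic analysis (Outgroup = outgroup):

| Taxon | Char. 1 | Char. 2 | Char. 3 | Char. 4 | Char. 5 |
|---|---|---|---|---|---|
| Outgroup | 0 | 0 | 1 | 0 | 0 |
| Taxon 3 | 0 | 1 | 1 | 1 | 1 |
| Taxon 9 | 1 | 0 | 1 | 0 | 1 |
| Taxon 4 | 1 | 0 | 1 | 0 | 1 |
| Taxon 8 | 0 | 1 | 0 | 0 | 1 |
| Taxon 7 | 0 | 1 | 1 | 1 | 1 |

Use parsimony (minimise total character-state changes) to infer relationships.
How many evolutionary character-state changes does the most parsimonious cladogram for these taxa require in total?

5

Character polarity is set by the outgroup: the derived state is whichever differs from the outgroup's state, so for Char. 3 the derived state is '0', and for the remaining characters it is '1'.
Char. 1 (derived state '1') is shared by Taxon 4 and Taxon 9 — a synapomorphy uniting that clade.
Only Taxon 3, Taxon 7, and Taxon 8 show the derived state '1' for Char. 2, supporting them as a clade.
Char. 3: derived state '0' in Taxon 8 only — an autapomorphy, so it tells us nothing about relationships among taxa.
Char. 4: derived state '1' in Taxon 3 and Taxon 7 only — synapomorphy for {Taxon 3, Taxon 7}.
All ingroup taxa share the derived state '1' for Char. 5; it defines the ingroup but does not resolve relationships within it.
Most parsimonious ingroup topology: (((Taxon 3,Taxon 7),Taxon 8),(Taxon 9,Taxon 4)).
Changes per character on this tree: Char. 1: 1; Char. 2: 1; Char. 3: 1; Char. 4: 1; Char. 5: 1.
Total = 5.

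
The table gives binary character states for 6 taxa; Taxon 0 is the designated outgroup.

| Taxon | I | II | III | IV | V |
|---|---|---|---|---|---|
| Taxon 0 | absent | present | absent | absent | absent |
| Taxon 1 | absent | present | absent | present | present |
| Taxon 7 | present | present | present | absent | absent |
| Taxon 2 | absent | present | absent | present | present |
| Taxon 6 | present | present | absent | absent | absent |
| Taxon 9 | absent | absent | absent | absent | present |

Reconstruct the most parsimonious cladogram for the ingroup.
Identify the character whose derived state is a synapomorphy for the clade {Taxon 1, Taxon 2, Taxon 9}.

V

Character polarity is set by the outgroup: the derived state is whichever differs from the outgroup's state, so for II the derived state is 'absent', and for the remaining characters it is 'present'.
I (derived state 'present') is shared by Taxon 6 and Taxon 7 — a synapomorphy uniting that clade.
II: derived state 'absent' in Taxon 9 only — an autapomorphy, so it tells us nothing about relationships among taxa.
III: derived state 'present' in Taxon 7 only — an autapomorphy, so it tells us nothing about relationships among taxa.
Only Taxon 1 and Taxon 2 show the derived state 'present' for IV, supporting them as a clade.
V (derived state 'present') is shared by Taxon 1, Taxon 2, and Taxon 9 — a synapomorphy uniting that clade.
Most parsimonious ingroup topology: (((Taxon 1,Taxon 2),Taxon 9),(Taxon 7,Taxon 6)).
The clade {Taxon 1, Taxon 2, Taxon 9} is supported by V: its derived state 'present' occurs in exactly those taxa and in no other taxon (including the outgroup).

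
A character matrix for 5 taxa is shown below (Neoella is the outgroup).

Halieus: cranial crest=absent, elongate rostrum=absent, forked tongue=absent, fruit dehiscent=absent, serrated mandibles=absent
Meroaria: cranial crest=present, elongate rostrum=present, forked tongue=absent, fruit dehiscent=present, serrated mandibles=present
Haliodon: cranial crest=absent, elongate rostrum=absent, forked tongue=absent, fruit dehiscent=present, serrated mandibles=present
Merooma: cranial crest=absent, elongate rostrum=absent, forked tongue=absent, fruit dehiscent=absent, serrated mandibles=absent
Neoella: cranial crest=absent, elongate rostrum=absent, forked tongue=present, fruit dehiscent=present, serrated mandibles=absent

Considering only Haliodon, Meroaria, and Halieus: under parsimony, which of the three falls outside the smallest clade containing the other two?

Halieus

Character polarity is set by the outgroup: the derived state is whichever differs from the outgroup's state, so for forked tongue, fruit dehiscent the derived state is 'absent', and for the remaining characters it is 'present'.
cranial crest: derived state 'present' in Meroaria only — an autapomorphy, so it tells us nothing about relationships among taxa.
elongate rostrum: derived state 'present' in Meroaria only — an autapomorphy, so it tells us nothing about relationships among taxa.
forked tongue (derived state 'absent') is shared by all ingroup taxa — unites the whole ingroup.
fruit dehiscent: derived state 'absent' in Halieus and Merooma only — synapomorphy for {Halieus, Merooma}.
Only Haliodon and Meroaria show the derived state 'present' for serrated mandibles, supporting them as a clade.
Most parsimonious ingroup topology: ((Halieus,Merooma),(Haliodon,Meroaria)).
Meroaria and Haliodon share a more recent common ancestor with each other than either does with Halieus, so Halieus is the least closely related of the three.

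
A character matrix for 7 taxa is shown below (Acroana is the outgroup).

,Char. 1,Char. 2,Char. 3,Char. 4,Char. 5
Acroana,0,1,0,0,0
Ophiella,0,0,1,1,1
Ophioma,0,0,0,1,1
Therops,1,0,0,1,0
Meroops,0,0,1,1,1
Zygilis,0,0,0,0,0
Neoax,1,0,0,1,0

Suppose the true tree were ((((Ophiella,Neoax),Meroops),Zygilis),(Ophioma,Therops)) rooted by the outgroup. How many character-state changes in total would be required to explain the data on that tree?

Map each character onto ((((Ophiella,Neoax),Meroops),Zygilis),(Ophioma,Therops)) (rooted by Acroana) and count the minimum state changes it requires (Fitch parsimony):
Char. 1: 2; Char. 2: 1; Char. 3: 2; Char. 4: 2; Char. 5: 3.
Total tree length = 10.

10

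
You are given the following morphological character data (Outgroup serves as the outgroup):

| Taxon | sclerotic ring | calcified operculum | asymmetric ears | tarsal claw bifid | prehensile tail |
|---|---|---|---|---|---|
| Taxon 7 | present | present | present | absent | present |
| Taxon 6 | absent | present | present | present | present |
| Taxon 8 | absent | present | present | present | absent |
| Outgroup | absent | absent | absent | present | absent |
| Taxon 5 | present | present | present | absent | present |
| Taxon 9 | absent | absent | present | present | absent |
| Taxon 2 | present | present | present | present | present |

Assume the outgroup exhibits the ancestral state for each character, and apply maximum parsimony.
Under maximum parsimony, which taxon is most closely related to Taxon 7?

Character polarity is set by the outgroup: the derived state is whichever differs from the outgroup's state, so for tarsal claw bifid the derived state is 'absent', and for the remaining characters it is 'present'.
sclerotic ring (derived state 'present') is shared by Taxon 2, Taxon 5, and Taxon 7 — a synapomorphy uniting that clade.
calcified operculum: derived state 'present' in Taxon 2, Taxon 5, Taxon 6, Taxon 7, and Taxon 8 only — synapomorphy for {Taxon 2, Taxon 5, Taxon 6, Taxon 7, Taxon 8}.
asymmetric ears (derived state 'present') is shared by all ingroup taxa — unites the whole ingroup.
Only Taxon 5 and Taxon 7 show the derived state 'absent' for tarsal claw bifid, supporting them as a clade.
prehensile tail: derived state 'present' in Taxon 2, Taxon 5, Taxon 6, and Taxon 7 only — synapomorphy for {Taxon 2, Taxon 5, Taxon 6, Taxon 7}.
Most parsimonious ingroup topology: ((((Taxon 2,(Taxon 7,Taxon 5)),Taxon 6),Taxon 8),Taxon 9).
Taxon 7 and Taxon 5 form a cherry on this tree, so they are sister taxa.

Taxon 5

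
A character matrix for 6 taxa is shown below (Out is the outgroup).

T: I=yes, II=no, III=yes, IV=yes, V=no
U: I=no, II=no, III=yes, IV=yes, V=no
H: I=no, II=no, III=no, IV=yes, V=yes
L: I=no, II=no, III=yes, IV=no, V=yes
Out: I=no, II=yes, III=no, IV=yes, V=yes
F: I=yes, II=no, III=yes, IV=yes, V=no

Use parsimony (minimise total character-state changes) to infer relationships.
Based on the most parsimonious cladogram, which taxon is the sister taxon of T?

F

Character polarity is set by the outgroup: the derived state is whichever differs from the outgroup's state, so for II, IV, V the derived state is 'no', and for the remaining characters it is 'yes'.
I: derived state 'yes' in F and T only — synapomorphy for {F, T}.
II (derived state 'no') is shared by all ingroup taxa — unites the whole ingroup.
Only F, L, T, and U show the derived state 'yes' for III, supporting them as a clade.
IV (derived state 'no') is unique to L (autapomorphy; uninformative for grouping).
Only F, T, and U show the derived state 'no' for V, supporting them as a clade.
Most parsimonious ingroup topology: (((U,(F,T)),L),H).
T and F form a cherry on this tree, so they are sister taxa.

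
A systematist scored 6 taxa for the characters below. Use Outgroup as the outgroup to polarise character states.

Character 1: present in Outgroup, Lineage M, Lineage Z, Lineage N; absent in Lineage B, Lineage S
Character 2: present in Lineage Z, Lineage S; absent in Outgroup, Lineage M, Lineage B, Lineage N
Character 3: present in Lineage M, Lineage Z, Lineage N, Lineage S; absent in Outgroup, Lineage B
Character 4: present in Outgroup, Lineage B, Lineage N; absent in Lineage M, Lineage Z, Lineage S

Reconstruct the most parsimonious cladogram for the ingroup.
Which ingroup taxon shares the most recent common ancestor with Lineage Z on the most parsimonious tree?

Character polarity is set by the outgroup: the derived state is whichever differs from the outgroup's state, so for Character 1, Character 4 the derived state is 'absent', and for the remaining characters it is 'present'.
Character 1 groups Lineage B and Lineage S, which is incompatible with the clades supported by the remaining characters; treating it as convergent (homoplasy) costs fewer steps than any alternative tree.
Character 2 (derived state 'present') is shared by Lineage S and Lineage Z — a synapomorphy uniting that clade.
Character 3 (derived state 'present') is shared by Lineage M, Lineage N, Lineage S, and Lineage Z — a synapomorphy uniting that clade.
Character 4 (derived state 'absent') is shared by Lineage M, Lineage S, and Lineage Z — a synapomorphy uniting that clade.
Most parsimonious ingroup topology: (((Lineage M,(Lineage Z,Lineage S)),Lineage N),Lineage B).
Lineage Z and Lineage S form a cherry on this tree, so they are sister taxa.

Lineage S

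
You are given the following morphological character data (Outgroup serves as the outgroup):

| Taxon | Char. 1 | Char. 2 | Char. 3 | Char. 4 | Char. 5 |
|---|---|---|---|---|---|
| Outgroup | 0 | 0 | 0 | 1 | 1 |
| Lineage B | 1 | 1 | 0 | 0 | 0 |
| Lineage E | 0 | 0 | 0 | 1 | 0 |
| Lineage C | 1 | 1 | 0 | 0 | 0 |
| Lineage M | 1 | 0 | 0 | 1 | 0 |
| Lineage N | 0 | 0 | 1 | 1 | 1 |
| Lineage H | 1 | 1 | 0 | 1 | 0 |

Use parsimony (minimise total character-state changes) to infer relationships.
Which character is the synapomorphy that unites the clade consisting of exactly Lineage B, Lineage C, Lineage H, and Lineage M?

Character polarity is set by the outgroup: the derived state is whichever differs from the outgroup's state, so for Char. 4, Char. 5 the derived state is '0', and for the remaining characters it is '1'.
Char. 1: derived state '1' in Lineage B, Lineage C, Lineage H, and Lineage M only — synapomorphy for {Lineage B, Lineage C, Lineage H, Lineage M}.
Only Lineage B, Lineage C, and Lineage H show the derived state '1' for Char. 2, supporting them as a clade.
Char. 3: derived state '1' in Lineage N only — an autapomorphy, so it tells us nothing about relationships among taxa.
Char. 4 (derived state '0') is shared by Lineage B and Lineage C — a synapomorphy uniting that clade.
Only Lineage B, Lineage C, Lineage E, Lineage H, and Lineage M show the derived state '0' for Char. 5, supporting them as a clade.
Most parsimonious ingroup topology: (((((Lineage B,Lineage C),Lineage H),Lineage M),Lineage E),Lineage N).
The clade {Lineage B, Lineage C, Lineage H, Lineage M} is supported by Char. 1: its derived state '1' occurs in exactly those taxa and in no other taxon (including the outgroup).

Char. 1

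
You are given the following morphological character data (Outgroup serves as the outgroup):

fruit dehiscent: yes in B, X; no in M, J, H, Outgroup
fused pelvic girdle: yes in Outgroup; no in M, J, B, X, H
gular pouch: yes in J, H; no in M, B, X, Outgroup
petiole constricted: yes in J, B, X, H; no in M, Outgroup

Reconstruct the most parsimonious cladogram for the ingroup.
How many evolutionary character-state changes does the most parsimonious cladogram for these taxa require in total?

Character polarity is set by the outgroup: the derived state is whichever differs from the outgroup's state, so for fused pelvic girdle the derived state is 'no', and for the remaining characters it is 'yes'.
fruit dehiscent: derived state 'yes' in B and X only — synapomorphy for {B, X}.
All ingroup taxa share the derived state 'no' for fused pelvic girdle; it defines the ingroup but does not resolve relationships within it.
Only H and J show the derived state 'yes' for gular pouch, supporting them as a clade.
petiole constricted: derived state 'yes' in B, H, J, and X only — synapomorphy for {B, H, J, X}.
Most parsimonious ingroup topology: (((B,X),(H,J)),M).
Changes per character on this tree: fruit dehiscent: 1; fused pelvic girdle: 1; gular pouch: 1; petiole constricted: 1.
Total = 4.

4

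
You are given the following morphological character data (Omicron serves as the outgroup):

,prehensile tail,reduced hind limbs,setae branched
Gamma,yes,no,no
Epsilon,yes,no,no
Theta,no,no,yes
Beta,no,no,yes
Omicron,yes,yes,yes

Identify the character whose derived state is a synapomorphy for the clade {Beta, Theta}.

The outgroup has state 'yes' for every character, so 'no' is the derived state throughout.
prehensile tail: derived state 'no' in Beta and Theta only — synapomorphy for {Beta, Theta}.
reduced hind limbs (derived state 'no') is shared by all ingroup taxa — unites the whole ingroup.
setae branched (derived state 'no') is shared by Epsilon and Gamma — a synapomorphy uniting that clade.
Most parsimonious ingroup topology: ((Beta,Theta),(Epsilon,Gamma)).
The clade {Beta, Theta} is supported by prehensile tail: its derived state 'no' occurs in exactly those taxa and in no other taxon (including the outgroup).

prehensile tail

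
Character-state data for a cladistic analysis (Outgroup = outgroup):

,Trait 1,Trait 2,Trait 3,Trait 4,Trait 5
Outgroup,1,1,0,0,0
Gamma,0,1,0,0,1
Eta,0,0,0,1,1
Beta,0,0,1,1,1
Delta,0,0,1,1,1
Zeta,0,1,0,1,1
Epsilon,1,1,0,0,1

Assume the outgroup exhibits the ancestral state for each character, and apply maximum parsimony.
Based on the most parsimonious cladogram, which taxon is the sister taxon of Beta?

Delta

Character polarity is set by the outgroup: the derived state is whichever differs from the outgroup's state, so for Trait 1, Trait 2 the derived state is '0', and for the remaining characters it is '1'.
Trait 1: derived state '0' in Beta, Delta, Eta, Gamma, and Zeta only — synapomorphy for {Beta, Delta, Eta, Gamma, Zeta}.
Only Beta, Delta, and Eta show the derived state '0' for Trait 2, supporting them as a clade.
Only Beta and Delta show the derived state '1' for Trait 3, supporting them as a clade.
Trait 4 (derived state '1') is shared by Beta, Delta, Eta, and Zeta — a synapomorphy uniting that clade.
All ingroup taxa share the derived state '1' for Trait 5; it defines the ingroup but does not resolve relationships within it.
Most parsimonious ingroup topology: ((Gamma,((Eta,(Beta,Delta)),Zeta)),Epsilon).
Beta and Delta form a cherry on this tree, so they are sister taxa.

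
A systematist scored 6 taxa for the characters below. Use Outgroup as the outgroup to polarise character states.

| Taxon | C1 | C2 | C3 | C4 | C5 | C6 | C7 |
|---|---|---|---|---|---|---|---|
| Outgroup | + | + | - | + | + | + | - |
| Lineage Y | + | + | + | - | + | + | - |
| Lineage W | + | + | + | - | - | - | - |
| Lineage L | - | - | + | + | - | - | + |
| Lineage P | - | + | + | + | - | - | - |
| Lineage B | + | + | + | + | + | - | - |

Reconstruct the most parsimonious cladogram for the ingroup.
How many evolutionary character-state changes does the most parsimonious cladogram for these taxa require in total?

8

Character polarity is set by the outgroup: the derived state is whichever differs from the outgroup's state, so for C1, C2, C4, C5, C6 the derived state is '-', and for the remaining characters it is '+'.
C1: derived state '-' in Lineage L and Lineage P only — synapomorphy for {Lineage L, Lineage P}.
C2: derived state '-' in Lineage L only — an autapomorphy, so it tells us nothing about relationships among taxa.
All ingroup taxa share the derived state '+' for C3; it defines the ingroup but does not resolve relationships within it.
C4 (state '-') occurs in Lineage W and Lineage Y but conflicts with the nesting implied by the other characters — most parsimoniously interpreted as homoplasy.
C5 (derived state '-') is shared by Lineage L, Lineage P, and Lineage W — a synapomorphy uniting that clade.
C6 (derived state '-') is shared by Lineage B, Lineage L, Lineage P, and Lineage W — a synapomorphy uniting that clade.
C7 (derived state '+') is unique to Lineage L (autapomorphy; uninformative for grouping).
Most parsimonious ingroup topology: (Lineage Y,((Lineage W,(Lineage L,Lineage P)),Lineage B)).
Changes per character on this tree: C1: 1; C2: 1; C3: 1; C4: 2; C5: 1; C6: 1; C7: 1.
Total = 8.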